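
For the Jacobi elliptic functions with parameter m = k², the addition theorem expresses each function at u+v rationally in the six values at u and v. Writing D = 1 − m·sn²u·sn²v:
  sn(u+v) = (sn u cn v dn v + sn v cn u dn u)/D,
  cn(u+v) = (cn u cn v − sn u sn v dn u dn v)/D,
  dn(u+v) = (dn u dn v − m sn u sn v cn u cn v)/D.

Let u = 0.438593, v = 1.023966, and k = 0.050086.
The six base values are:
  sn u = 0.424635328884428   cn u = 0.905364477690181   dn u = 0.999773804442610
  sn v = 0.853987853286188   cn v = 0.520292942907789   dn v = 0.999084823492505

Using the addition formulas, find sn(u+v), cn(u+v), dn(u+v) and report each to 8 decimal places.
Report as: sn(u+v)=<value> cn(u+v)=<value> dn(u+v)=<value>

sn(u+v)=0.99405588 cn(u+v)=0.10887108 dn(u+v)=0.99875979

m = k² = 0.002508607396
D = 1 − m·sn²u·sn²v = 0.9996701106212135
sn(u+v) = (sn u·cn v·dn v + sn v·cn u·dn u)/D = 0.9937279496861096/0.9996701106212135 = 0.9940558781622356
cn(u+v) = (cn u·cn v − sn u·sn v·dn u·dn v)/D = 0.1088351601371082/0.9996701106212135 = 0.1088710755485887
dn(u+v) = (dn u·dn v − m·sn u·sn v·cn u·cn v)/D = 0.9984303141491144/0.9996701106212135 = 0.9987597943972451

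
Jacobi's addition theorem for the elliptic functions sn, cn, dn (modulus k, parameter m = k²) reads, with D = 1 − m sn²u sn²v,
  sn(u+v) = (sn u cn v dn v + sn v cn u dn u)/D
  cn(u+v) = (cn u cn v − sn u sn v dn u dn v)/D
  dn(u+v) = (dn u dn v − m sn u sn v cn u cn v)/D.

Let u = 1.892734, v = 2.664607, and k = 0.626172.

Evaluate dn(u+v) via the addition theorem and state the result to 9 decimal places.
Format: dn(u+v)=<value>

dn(u+v)=0.858806144

sn u = 0.9955696576059132, cn u = -0.09402689431457723, dn u = 0.7819048078519491
sn v = 0.7457865741467094, cn v = -0.6661849486610417, dn v = 0.8842622424784438
m = k² = 0.392091373584
D = 1 − m·sn²u·sn²v = 0.7838477736850249
dn(u+v) = (dn u·dn v − m·sn u·sn v·cn u·cn v)/D = 0.6731732840608808/0.7838477736850249 = 0.8588061440758565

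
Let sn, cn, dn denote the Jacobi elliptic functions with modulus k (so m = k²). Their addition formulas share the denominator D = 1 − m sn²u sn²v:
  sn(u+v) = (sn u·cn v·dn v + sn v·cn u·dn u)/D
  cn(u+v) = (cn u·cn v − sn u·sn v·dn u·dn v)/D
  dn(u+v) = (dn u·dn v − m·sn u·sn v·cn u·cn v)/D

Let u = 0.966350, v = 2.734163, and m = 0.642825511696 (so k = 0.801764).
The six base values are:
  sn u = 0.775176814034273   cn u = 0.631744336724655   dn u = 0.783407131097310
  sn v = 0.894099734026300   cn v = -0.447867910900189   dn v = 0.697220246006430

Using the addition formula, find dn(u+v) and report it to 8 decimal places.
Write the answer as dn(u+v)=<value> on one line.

dn(u+v)=0.97259566

m = k² = 0.642825511696
D = 1 − m·sn²u·sn²v = 0.6912076134133906
dn(u+v) = (dn u·dn v − m·sn u·sn v·cn u·cn v)/D = 0.6722655263073853/0.6912076134133906 = 0.9725956619423453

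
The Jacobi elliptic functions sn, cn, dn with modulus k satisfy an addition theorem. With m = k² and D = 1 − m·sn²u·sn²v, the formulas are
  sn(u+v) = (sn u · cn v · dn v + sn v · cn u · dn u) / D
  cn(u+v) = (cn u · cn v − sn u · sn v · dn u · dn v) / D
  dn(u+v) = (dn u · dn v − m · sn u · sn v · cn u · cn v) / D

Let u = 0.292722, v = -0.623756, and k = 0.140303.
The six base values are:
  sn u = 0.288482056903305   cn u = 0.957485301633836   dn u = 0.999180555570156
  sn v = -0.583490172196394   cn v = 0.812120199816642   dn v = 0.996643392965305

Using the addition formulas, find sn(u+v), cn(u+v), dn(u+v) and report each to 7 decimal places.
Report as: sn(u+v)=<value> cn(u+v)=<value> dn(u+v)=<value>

m = k² = 0.019684931809
D = 1 − m·sn²u·sn²v = 0.9994422512345052
sn(u+v) = (sn u·cn v·dn v + sn v·cn u·dn u)/D = -0.3247297409057535/0.9994422512345052 = -0.3249109595923619
cn(u+v) = (cn u·cn v − sn u·sn v·dn u·dn v)/D = 0.9452171226358407/0.9994422512345052 = 0.9457446105248343
dn(u+v) = (dn u·dn v − m·sn u·sn v·cn u·cn v)/D = 0.9984032498010409/0.9994422512345052 = 0.9989604187413722

sn(u+v)=-0.3249110 cn(u+v)=0.9457446 dn(u+v)=0.9989604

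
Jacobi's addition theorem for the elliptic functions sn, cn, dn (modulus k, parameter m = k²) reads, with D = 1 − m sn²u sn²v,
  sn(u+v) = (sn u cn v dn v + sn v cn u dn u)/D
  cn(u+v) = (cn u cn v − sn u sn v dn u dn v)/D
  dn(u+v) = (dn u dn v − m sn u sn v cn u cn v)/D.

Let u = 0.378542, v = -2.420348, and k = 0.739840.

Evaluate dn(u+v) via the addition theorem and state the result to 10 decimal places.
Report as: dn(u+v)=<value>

dn(u+v)=0.6766657495

sn u = 0.3651091797021013, cn u = 0.9309647076539791, dn u = 0.9628259979084492
sn v = -0.9354899055483126, cn v = -0.3533534160259516, dn v = 0.7217893047716999
m = k² = 0.5473632256
D = 1 − m·sn²u·sn²v = 0.9361443497329436
dn(u+v) = (dn u·dn v − m·sn u·sn v·cn u·cn v)/D = 0.6334568180292905/0.9361443497329436 = 0.6766657494754932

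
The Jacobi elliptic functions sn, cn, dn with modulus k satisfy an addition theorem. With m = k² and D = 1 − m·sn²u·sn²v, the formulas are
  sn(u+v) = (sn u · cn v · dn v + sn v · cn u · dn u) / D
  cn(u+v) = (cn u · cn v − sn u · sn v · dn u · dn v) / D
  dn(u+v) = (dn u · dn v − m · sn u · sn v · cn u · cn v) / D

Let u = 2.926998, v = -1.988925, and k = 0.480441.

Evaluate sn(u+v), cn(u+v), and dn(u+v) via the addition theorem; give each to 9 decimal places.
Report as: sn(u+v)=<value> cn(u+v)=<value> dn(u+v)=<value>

sn(u+v)=0.790455643 cn(u+v)=0.612519287 dn(u+v)=0.925082049

sn u = 0.4088484148226412, cn u = -0.9126023086191562, dn u = 0.9805183430371258
sn v = -0.9621803185755511, cn v = -0.2724133523633728, dn v = 0.8867387657294998
m = k² = 0.230823554481
D = 1 − m·sn²u·sn²v = 0.9642794860185964
sn(u+v) = (sn u·cn v·dn v + sn v·cn u·dn u)/D = 0.7622201608104366/0.9642794860185964 = 0.7904556426452248
cn(u+v) = (cn u·cn v − sn u·sn v·dn u·dn v)/D = 0.5906397832946918/0.9642794860185964 = 0.6125192870517015
dn(u+v) = (dn u·dn v − m·sn u·sn v·cn u·cn v)/D = 0.8920376432133181/0.9642794860185964 = 0.9250820494962961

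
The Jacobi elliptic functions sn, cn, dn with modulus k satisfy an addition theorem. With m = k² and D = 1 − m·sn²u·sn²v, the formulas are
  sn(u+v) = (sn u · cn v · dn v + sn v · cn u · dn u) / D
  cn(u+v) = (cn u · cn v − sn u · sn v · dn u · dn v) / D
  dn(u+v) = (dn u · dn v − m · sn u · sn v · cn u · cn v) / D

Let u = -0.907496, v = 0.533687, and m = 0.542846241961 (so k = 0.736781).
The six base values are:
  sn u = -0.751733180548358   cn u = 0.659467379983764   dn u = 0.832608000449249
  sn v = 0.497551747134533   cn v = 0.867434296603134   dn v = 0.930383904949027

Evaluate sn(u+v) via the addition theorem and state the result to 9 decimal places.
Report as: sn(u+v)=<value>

sn(u+v)=-0.360896430

m = k² = 0.542846241961
D = 1 − m·sn²u·sn²v = 0.9240582175181222
sn(u+v) = (sn u·cn v·dn v + sn v·cn u·dn u)/D = -0.3334893121560743/0.9240582175181222 = -0.3608964303696959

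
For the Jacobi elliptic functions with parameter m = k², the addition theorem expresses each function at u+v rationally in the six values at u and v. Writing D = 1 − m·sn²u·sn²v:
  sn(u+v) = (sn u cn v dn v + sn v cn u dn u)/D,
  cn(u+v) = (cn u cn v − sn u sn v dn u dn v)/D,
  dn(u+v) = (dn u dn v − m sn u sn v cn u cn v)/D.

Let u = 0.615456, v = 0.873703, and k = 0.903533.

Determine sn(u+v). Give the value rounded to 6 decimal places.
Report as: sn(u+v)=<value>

sn u = 0.5533431968174105, cn u = 0.832953363962166, dn u = 0.8660462805429808
sn v = 0.7152041162591392, cn v = 0.6989156401784007, dn v = 0.763159198882154
m = k² = 0.816371882089
D = 1 − m·sn²u·sn²v = 0.8721392644952625
sn(u+v) = (sn u·cn v·dn v + sn v·cn u·dn u)/D = 0.8110755533339874/0.8721392644952625 = 0.929983990347442

sn(u+v)=0.929984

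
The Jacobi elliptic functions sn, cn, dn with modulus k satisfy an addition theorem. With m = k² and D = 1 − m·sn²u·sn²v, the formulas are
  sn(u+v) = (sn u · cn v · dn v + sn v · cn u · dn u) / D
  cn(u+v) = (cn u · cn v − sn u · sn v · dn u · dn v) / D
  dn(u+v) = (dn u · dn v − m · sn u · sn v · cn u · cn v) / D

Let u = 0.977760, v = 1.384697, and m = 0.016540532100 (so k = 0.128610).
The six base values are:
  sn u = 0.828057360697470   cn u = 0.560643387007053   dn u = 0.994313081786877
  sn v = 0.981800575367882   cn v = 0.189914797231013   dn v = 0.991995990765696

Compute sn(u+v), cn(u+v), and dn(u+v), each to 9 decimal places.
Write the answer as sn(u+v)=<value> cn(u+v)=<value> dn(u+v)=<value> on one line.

sn(u+v)=0.711085218 cn(u+v)=-0.703105833 dn(u+v)=0.995809424

m = k² = 0.0165405321
D = 1 − m·sn²u·sn²v = 0.9890675654741505
sn(u+v) = (sn u·cn v·dn v + sn v·cn u·dn u)/D = 0.703311325171749/0.9890675654741505 = 0.7110852177571788
cn(u+v) = (cn u·cn v − sn u·sn v·dn u·dn v)/D = -0.6954191750003169/0.9890675654741505 = -0.7031058334896857
dn(u+v) = (dn u·dn v − m·sn u·sn v·cn u·cn v)/D = 0.9849228027955747/0.9890675654741505 = 0.9958094241250457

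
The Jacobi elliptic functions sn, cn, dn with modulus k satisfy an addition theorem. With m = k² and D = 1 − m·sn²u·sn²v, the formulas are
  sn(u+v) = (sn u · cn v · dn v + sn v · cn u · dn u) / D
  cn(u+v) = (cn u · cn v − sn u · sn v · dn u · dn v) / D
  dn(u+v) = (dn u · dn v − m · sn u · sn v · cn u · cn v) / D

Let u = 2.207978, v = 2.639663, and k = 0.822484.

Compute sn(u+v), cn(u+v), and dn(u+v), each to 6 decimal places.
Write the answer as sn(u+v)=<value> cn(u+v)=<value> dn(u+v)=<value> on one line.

sn(u+v)=-0.658877 cn(u+v)=-0.752251 dn(u+v)=0.840433

sn u = 0.9955238209365387, cn u = -0.09451096205157556, dn u = 0.5740754360468224
sn v = 0.9381960340358451, cn v = -0.346104322017815, dn v = 0.6360458977846167
m = k² = 0.676479930256
D = 1 − m·sn²u·sn²v = 0.4098730960324335
sn(u+v) = (sn u·cn v·dn v + sn v·cn u·dn u)/D = -0.2700560157775817/0.4098730960324335 = -0.6588771461013679
cn(u+v) = (cn u·cn v − sn u·sn v·dn u·dn v)/D = -0.3083272663803041/0.4098730960324335 = -0.7522505608806926
dn(u+v) = (dn u·dn v − m·sn u·sn v·cn u·cn v)/D = 0.3444707582600954/0.4098730960324335 = 0.8404327134290299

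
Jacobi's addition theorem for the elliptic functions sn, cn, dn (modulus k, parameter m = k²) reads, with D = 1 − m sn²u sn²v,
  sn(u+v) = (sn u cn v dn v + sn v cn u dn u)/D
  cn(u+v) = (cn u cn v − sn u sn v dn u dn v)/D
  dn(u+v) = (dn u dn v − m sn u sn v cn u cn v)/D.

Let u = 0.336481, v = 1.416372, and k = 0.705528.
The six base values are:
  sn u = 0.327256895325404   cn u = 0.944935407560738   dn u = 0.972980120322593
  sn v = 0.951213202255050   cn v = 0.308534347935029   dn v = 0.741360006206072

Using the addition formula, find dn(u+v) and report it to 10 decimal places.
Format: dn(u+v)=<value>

m = k² = 0.497769758784
D = 1 − m·sn²u·sn²v = 0.9517650470924857
dn(u+v) = (dn u·dn v − m·sn u·sn v·cn u·cn v)/D = 0.6761532708942758/0.9517650470924857 = 0.7104203636809664

dn(u+v)=0.7104203637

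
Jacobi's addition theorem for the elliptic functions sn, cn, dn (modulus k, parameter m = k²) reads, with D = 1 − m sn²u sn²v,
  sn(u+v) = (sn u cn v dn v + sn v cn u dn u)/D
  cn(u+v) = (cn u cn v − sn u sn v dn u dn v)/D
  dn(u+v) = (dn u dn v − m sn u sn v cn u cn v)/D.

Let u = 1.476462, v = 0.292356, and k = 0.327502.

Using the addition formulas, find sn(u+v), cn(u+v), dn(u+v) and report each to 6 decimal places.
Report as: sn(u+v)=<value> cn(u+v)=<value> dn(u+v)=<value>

sn(u+v)=0.989539 cn(u+v)=-0.144263 dn(u+v)=0.946031

sn u = 0.9913571104618933, cn u = 0.1311910040233151, dn u = 0.9458268649135186
sn v = 0.2877887136862581, cn v = 0.9576939261970961, dn v = 0.9955484305136659
m = k² = 0.107257560004
D = 1 − m·sn²u·sn²v = 0.9912695690683512
sn(u+v) = (sn u·cn v·dn v + sn v·cn u·dn u)/D = 0.9809002568977945/0.9912695690683512 = 0.9895393619514596
cn(u+v) = (cn u·cn v − sn u·sn v·dn u·dn v)/D = -0.1430036523267687/0.9912695690683512 = -0.1442631316334782
dn(u+v) = (dn u·dn v − m·sn u·sn v·cn u·cn v)/D = 0.9377717497678983/0.9912695690683512 = 0.9460310081436949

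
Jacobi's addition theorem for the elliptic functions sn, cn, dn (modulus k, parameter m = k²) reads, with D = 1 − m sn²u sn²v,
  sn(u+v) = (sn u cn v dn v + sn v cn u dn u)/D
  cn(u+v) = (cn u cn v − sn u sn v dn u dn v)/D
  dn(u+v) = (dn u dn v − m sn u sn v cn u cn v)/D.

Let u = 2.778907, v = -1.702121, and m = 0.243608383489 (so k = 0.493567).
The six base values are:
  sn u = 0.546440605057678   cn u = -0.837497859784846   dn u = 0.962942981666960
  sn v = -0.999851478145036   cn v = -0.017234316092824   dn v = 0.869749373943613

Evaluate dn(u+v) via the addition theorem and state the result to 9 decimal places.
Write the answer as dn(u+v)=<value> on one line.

dn(u+v)=0.905270719

m = k² = 0.243608383489
D = 1 − m·sn²u·sn²v = 0.9272807915383549
dn(u+v) = (dn u·dn v − m·sn u·sn v·cn u·cn v)/D = 0.8394401486996676/0.9272807915383549 = 0.9052707188154302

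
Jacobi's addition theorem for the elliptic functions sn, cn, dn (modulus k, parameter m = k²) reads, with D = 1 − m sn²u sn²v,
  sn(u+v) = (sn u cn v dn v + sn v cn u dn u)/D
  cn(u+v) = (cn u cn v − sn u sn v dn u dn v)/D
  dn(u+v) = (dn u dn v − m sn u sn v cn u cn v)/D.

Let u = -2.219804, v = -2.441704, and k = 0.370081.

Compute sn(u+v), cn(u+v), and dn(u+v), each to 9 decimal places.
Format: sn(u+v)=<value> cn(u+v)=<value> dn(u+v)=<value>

sn(u+v)=0.977992735 cn(u+v)=-0.208638947 dn(u+v)=0.932202740

sn u = -0.8510445515998988, cn u = -0.5250934880496303, dn u = 0.9491064662255248
sn v = -0.7213672578837399, cn v = -0.6925527266954436, dn v = 0.9637064147833727
m = k² = 0.136959946561
D = 1 − m·sn²u·sn²v = 0.9483808294454889
sn(u+v) = (sn u·cn v·dn v + sn v·cn u·dn u)/D = 0.9275095612340759/0.9483808294454889 = 0.9779927350243717
cn(u+v) = (cn u·cn v − sn u·sn v·dn u·dn v)/D = -0.1978691776884048/0.9483808294454889 = -0.208638947082152
dn(u+v) = (dn u·dn v − m·sn u·sn v·cn u·cn v)/D = 0.8840832078965171/0.9483808294454889 = 0.9322027401307066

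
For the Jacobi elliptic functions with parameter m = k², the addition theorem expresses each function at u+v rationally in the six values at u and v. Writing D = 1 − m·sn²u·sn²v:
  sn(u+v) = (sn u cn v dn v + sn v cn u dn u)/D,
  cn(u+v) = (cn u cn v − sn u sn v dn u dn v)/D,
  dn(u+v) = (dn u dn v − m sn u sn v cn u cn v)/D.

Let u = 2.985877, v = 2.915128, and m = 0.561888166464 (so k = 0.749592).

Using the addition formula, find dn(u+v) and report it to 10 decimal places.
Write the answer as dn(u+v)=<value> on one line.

dn(u+v)=0.6672483517

sn u = 0.7089143292220544, cn u = -0.7052946007333706, dn u = 0.8471232196662721
sn v = 0.7494220158571595, cn v = -0.6620926235418964, dn v = 0.8272997415277322
m = k² = 0.561888166464
D = 1 − m·sn²u·sn²v = 0.8414047083404577
dn(u+v) = (dn u·dn v − m·sn u·sn v·cn u·cn v)/D = 0.5614259047207472/0.8414047083404577 = 0.6672483516619179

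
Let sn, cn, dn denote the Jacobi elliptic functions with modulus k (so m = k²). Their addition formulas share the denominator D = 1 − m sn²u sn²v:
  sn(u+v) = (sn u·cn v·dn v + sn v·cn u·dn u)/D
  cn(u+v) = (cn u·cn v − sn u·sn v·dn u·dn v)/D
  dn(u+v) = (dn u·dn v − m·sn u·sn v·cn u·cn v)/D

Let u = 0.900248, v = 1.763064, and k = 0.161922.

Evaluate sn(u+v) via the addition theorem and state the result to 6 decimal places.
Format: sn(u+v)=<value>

sn u = 0.7817950857280332, cn u = 0.6235354391945155, dn u = 0.9919551484277123
sn v = 0.9839431975007825, cn v = -0.1784818872937421, dn v = 0.9872266630557259
m = k² = 0.026218734084
D = 1 − m·sn²u·sn²v = 0.9844855049069446
sn(u+v) = (sn u·cn v·dn v + sn v·cn u·dn u)/D = 0.4708338299917822/0.9844855049069446 = 0.4782536945897302

sn(u+v)=0.478254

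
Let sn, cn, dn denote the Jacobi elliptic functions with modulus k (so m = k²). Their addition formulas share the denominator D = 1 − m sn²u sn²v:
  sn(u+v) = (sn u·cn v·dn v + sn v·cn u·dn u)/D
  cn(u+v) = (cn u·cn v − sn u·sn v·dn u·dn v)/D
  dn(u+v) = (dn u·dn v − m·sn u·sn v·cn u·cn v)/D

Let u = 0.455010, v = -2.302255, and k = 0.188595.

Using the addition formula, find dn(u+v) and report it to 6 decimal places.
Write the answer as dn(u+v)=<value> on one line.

sn u = 0.4389901287047718, cn u = 0.8984918847155871, dn u = 0.9965669036601409
sn v = -0.7607815797656677, cn v = -0.6490080029470014, dn v = 0.9896532745358942
m = k² = 0.035568074025
D = 1 − m·sn²u·sn²v = 0.9960327475580986
dn(u+v) = (dn u·dn v − m·sn u·sn v·cn u·cn v)/D = 0.9793287933499515/0.9960327475580986 = 0.983229513036495

dn(u+v)=0.983230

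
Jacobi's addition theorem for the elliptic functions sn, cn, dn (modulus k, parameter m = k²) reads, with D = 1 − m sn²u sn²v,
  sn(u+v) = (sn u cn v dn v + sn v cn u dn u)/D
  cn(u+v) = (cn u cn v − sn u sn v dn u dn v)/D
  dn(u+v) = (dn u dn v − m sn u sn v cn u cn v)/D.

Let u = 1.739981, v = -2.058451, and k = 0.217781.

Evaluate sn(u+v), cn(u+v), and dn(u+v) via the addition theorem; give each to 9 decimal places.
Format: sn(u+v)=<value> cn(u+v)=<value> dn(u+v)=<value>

sn(u+v)=-0.312876290 cn(u+v)=0.949793887 dn(u+v)=0.997675871

sn u = 0.9892924112407337, cn u = -0.1459469940132205, dn u = 0.9765150737977791
sn v = -0.8969247147909435, cn v = -0.44218328326293, dn v = 0.9807369454098813
m = k² = 0.047428563961
D = 1 − m·sn²u·sn²v = 0.9626576785608914
sn(u+v) = (sn u·cn v·dn v + sn v·cn u·dn u)/D = -0.3011927631507358/0.9626576785608914 = -0.3128762901481228
cn(u+v) = (cn u·cn v − sn u·sn v·dn u·dn v)/D = 0.9143263780061632/0.9626576785608914 = 0.9497938866212752
dn(u+v) = (dn u·dn v − m·sn u·sn v·cn u·cn v)/D = 0.960420337786465/0.9626576785608914 = 0.9976758708477025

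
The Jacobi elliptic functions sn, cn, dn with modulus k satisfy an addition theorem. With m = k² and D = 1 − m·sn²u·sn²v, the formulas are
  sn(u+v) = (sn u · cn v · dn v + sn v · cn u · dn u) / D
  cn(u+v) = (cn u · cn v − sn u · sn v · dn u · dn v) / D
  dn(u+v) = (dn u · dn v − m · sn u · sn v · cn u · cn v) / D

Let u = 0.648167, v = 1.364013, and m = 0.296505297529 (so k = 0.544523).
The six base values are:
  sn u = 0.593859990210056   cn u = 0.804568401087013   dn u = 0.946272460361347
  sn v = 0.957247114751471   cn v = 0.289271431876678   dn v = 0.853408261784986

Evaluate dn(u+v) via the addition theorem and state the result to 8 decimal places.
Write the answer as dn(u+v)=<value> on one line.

m = k² = 0.296505297529
D = 1 − m·sn²u·sn²v = 0.9041816423407933
dn(u+v) = (dn u·dn v − m·sn u·sn v·cn u·cn v)/D = 0.7683275666892909/0.9041816423407933 = 0.8497491330394674

dn(u+v)=0.84974913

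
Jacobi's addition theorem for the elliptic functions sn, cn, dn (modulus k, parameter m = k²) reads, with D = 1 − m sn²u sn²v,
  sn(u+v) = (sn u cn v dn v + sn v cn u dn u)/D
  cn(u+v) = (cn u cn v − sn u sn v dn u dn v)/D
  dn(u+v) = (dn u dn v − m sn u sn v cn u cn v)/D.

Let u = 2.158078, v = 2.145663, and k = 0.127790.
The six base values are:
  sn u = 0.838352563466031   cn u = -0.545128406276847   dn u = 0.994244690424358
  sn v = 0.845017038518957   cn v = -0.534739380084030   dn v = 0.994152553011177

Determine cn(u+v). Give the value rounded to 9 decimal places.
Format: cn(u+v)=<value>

cn(u+v)=-0.412102169

m = k² = 0.0163302841
D = 1 − m·sn²u·sn²v = 0.9918044507317187
cn(u+v) = (cn u·cn v − sn u·sn v·dn u·dn v)/D = -0.4087247651868611/0.9918044507317187 = -0.4121021688149496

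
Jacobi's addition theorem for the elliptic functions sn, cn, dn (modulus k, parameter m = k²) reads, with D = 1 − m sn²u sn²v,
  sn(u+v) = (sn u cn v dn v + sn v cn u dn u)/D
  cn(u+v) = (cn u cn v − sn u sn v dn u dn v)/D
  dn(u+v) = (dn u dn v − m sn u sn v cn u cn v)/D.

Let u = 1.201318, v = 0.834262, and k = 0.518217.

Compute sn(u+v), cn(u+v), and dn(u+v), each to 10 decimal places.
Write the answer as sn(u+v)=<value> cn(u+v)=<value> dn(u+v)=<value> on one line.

sn(u+v)=0.9576832642 cn(u+v)=-0.2878241921 dn(u+v)=0.8681580911

sn u = 0.9100024997070908, cn u = 0.414602762324187, dn u = 0.8818239438984259
sn v = 0.725499279876643, cn v = 0.6882229252927226, dn v = 0.9266334342595149
m = k² = 0.268548859089
D = 1 − m·sn²u·sn²v = 0.88294702567366
sn(u+v) = (sn u·cn v·dn v + sn v·cn u·dn u)/D = 0.8455835896192023/0.88294702567366 = 0.9576832641505864
cn(u+v) = (cn u·cn v − sn u·sn v·dn u·dn v)/D = -0.2541335143436757/0.88294702567366 = -0.2878241921136549
dn(u+v) = (dn u·dn v − m·sn u·sn v·cn u·cn v)/D = 0.7665376043233488/0.88294702567366 = 0.8681580910683803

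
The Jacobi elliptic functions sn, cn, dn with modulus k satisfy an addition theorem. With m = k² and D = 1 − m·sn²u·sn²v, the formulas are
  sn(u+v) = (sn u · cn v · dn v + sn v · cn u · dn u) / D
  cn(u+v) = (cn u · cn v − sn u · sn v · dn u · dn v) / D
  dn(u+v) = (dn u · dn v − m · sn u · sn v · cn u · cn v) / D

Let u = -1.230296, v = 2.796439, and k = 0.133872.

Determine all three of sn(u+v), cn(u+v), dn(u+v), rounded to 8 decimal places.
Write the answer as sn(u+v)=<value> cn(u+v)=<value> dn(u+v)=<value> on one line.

sn(u+v)=0.99993206 cn(u+v)=0.01165687 dn(u+v)=0.99099986

sn u = -0.9412098218064722, cn u = 0.3378225441485941, dn u = 0.9920300330123869
sn v = 0.3515609208345793, cn v = -0.9361650062579474, dn v = 0.9988918682746398
m = k² = 0.017921712384
D = 1 − m·sn²u·sn²v = 0.9980377533740185
sn(u+v) = (sn u·cn v·dn v + sn v·cn u·dn u)/D = 0.9979699431032781/0.9980377533740185 = 0.9999320564071739
cn(u+v) = (cn u·cn v − sn u·sn v·dn u·dn v)/D = 0.01163399425381932/0.9980377533740185 = 0.01165686790353253
dn(u+v) = (dn u·dn v − m·sn u·sn v·cn u·cn v)/D = 0.9890552740417423/0.9980377533740185 = 0.9909998601737164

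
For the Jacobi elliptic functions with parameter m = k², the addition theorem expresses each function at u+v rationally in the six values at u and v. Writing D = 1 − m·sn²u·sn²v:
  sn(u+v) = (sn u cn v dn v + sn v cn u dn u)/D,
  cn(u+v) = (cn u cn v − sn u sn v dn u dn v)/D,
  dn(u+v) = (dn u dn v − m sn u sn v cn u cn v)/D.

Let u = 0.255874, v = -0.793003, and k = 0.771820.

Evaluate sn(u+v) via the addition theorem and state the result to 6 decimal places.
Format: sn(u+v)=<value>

sn u = 0.25150546969375, cn u = 0.9678558770365174, dn u = 0.9809783937957732
sn v = -0.6814819613707448, cn v = 0.7318349105681435, dn v = 0.8504960664477168
m = k² = 0.5957061124
D = 1 − m·sn²u·sn²v = 0.9825000964715222
sn(u+v) = (sn u·cn v·dn v + sn v·cn u·dn u)/D = -0.4904874036470676/0.9825000964715222 = -0.4992237714872167

sn(u+v)=-0.499224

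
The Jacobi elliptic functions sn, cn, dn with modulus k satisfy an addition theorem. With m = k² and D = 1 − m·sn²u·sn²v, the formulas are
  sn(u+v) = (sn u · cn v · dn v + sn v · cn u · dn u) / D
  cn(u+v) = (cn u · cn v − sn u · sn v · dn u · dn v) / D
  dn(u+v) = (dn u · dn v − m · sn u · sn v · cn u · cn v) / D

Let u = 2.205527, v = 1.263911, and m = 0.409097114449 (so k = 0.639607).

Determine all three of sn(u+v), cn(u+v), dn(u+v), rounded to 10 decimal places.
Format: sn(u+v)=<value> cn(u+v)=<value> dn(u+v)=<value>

sn u = 0.9466950547023126, cn u = -0.322131143173375, dn u = 0.7958355788670244
sn v = 0.9183627490539129, cn v = 0.3957396380830961, dn v = 0.8093031124626797
m = k² = 0.409097114449
D = 1 − m·sn²u·sn²v = 0.6907746056779276
sn(u+v) = (sn u·cn v·dn v + sn v·cn u·dn u)/D = 0.06776654942378447/0.6907746056779276 = 0.09810225921272575
cn(u+v) = (cn u·cn v − sn u·sn v·dn u·dn v)/D = -0.6874425435108669/0.6907746056779276 = -0.995176339518459
dn(u+v) = (dn u·dn v − m·sn u·sn v·cn u·cn v)/D = 0.6894134151835134/0.6907746056779276 = 0.9980294723007684

sn(u+v)=0.0981022592 cn(u+v)=-0.9951763395 dn(u+v)=0.9980294723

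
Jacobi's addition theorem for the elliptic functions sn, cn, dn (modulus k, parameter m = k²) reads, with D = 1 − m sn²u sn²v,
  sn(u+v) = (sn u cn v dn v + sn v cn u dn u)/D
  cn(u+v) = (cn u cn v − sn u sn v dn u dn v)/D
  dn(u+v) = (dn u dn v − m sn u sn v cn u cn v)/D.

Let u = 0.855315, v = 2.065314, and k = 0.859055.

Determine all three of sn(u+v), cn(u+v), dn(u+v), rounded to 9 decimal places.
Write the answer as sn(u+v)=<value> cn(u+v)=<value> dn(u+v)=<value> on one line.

sn u = 0.7101312119982387, cn u = 0.7040693586188172, dn u = 0.7923692579228247
sn v = 0.9993538016089959, cn v = 0.03594411230852254, dn v = 0.5128137634358284
m = k² = 0.737975493025
D = 1 − m·sn²u·sn²v = 0.6283298522031741
sn(u+v) = (sn u·cn v·dn v + sn v·cn u·dn u)/D = 0.5706120019652167/0.6283298522031741 = 0.908140843482805
cn(u+v) = (cn u·cn v − sn u·sn v·dn u·dn v)/D = -0.263059587133619/0.6283298522031741 = -0.418664792403588
dn(u+v) = (dn u·dn v − m·sn u·sn v·cn u·cn v)/D = 0.3930839817195264/0.6283298522031741 = 0.6256013148845591

sn(u+v)=0.908140843 cn(u+v)=-0.418664792 dn(u+v)=0.625601315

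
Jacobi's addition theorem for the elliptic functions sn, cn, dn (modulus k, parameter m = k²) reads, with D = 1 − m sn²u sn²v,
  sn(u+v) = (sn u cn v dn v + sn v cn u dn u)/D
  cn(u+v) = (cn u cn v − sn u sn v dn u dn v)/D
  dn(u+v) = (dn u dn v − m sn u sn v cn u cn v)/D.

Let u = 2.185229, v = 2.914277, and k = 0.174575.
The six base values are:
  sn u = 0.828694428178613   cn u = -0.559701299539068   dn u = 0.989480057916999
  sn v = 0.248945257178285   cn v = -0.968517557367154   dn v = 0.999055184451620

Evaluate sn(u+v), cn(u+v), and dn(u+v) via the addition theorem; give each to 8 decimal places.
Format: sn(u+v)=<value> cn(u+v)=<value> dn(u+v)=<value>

sn(u+v)=-0.94093643 cn(u+v)=0.33858328 dn(u+v)=0.98641642

m = k² = 0.030476430625
D = 1 − m·sn²u·sn²v = 0.998702938249715
sn(u+v) = (sn u·cn v·dn v + sn v·cn u·dn u)/D = -0.9397159775978474/0.998702938249715 = -0.9409364302509756
cn(u+v) = (cn u·cn v − sn u·sn v·dn u·dn v)/D = 0.3381441117570082/0.998702938249715 = 0.3385832751725207
dn(u+v) = (dn u·dn v − m·sn u·sn v·cn u·cn v)/D = 0.9851369729988086/0.998702938249715 = 0.9864164160018578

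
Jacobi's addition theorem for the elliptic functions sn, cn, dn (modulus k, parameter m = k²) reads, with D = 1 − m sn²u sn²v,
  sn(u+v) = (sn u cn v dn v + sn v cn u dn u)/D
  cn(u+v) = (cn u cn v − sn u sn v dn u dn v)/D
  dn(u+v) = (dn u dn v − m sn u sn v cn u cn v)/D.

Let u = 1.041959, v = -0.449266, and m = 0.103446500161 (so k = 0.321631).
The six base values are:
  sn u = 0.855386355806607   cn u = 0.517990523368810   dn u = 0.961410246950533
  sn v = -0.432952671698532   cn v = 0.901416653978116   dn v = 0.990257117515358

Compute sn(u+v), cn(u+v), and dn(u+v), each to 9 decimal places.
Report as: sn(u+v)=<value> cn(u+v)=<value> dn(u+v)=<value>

sn(u+v)=0.555822136 cn(u+v)=0.831301241 dn(u+v)=0.983890959

m = k² = 0.103446500161
D = 1 − m·sn²u·sn²v = 0.9858119964932404
sn(u+v) = (sn u·cn v·dn v + sn v·cn u·dn u)/D = 0.547936129210746/0.9858119964932404 = 0.555822135620058
cn(u+v) = (cn u·cn v − sn u·sn v·dn u·dn v)/D = 0.8195067362356049/0.9858119964932404 = 0.8313012411603617
dn(u+v) = (dn u·dn v − m·sn u·sn v·cn u·cn v)/D = 0.9699315108425777/0.9858119964932404 = 0.9838909592222927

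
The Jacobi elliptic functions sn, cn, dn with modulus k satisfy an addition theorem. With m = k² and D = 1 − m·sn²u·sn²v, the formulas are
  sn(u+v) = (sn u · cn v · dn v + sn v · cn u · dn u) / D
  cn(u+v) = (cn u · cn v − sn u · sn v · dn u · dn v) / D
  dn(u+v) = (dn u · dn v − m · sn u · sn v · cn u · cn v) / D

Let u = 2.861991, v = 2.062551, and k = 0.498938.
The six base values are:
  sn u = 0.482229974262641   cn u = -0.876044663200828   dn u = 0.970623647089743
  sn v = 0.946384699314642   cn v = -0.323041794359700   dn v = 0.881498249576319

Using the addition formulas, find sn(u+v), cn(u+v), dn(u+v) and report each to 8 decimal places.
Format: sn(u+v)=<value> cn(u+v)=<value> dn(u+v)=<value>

sn(u+v)=-0.99355465 cn(u+v)=-0.11335411 dn(u+v)=0.86848116

m = k² = 0.248939127844
D = 1 − m·sn²u·sn²v = 0.948151405601851
sn(u+v) = (sn u·cn v·dn v + sn v·cn u·dn u)/D = -0.9420402394014888/0.948151405601851 = -0.993554651541667
cn(u+v) = (cn u·cn v − sn u·sn v·dn u·dn v)/D = -0.1074768593379591/0.948151405601851 = -0.1133541106441083
dn(u+v) = (dn u·dn v − m·sn u·sn v·cn u·cn v)/D = 0.8234516348694865/0.948151405601851 = 0.8684811624012625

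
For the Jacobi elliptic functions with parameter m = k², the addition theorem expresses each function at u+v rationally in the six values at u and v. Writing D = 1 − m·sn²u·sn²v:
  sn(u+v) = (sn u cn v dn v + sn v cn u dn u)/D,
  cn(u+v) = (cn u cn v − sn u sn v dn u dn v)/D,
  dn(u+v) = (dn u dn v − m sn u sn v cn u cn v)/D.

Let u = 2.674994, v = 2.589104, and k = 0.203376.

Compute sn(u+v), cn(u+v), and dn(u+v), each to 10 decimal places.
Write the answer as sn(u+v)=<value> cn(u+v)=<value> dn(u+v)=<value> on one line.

sn(u+v)=-0.8813242115 cn(u+v)=0.4725120466 dn(u+v)=0.9838053432

sn u = 0.4785861062498374, cn u = -0.8780406248600456, dn u = 0.9952518782387292
sn v = 0.5517487631105001, cn v = -0.834010373080595, dn v = 0.9936842378835812
m = k² = 0.041361797376
D = 1 − m·sn²u·sn²v = 0.9971159531413559
sn(u+v) = (sn u·cn v·dn v + sn v·cn u·dn u)/D = -0.8787824312154582/0.9971159531413559 = -0.8813242115391948
cn(u+v) = (cn u·cn v − sn u·sn v·dn u·dn v)/D = 0.4711492996875227/0.9971159531413559 = 0.4725120465711076
dn(u+v) = (dn u·dn v − m·sn u·sn v·cn u·cn v)/D = 0.9809680024699841/0.9971159531413559 = 0.9838053431794983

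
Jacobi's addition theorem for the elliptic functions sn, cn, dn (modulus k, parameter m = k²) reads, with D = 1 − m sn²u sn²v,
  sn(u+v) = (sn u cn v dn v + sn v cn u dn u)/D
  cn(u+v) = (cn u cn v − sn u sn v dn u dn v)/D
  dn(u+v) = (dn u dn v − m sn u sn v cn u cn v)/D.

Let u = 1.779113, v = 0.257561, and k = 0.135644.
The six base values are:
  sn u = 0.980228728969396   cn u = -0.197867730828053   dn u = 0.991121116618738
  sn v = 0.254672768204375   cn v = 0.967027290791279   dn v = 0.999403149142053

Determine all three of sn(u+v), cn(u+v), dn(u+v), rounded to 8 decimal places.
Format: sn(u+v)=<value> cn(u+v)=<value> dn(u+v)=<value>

sn(u+v)=0.89842823 cn(u+v)=-0.43912039 dn(u+v)=0.99254651

m = k² = 0.018399294736
D = 1 − m·sn²u·sn²v = 0.9988533759465663
sn(u+v) = (sn u·cn v·dn v + sn v·cn u·dn u)/D = 0.8973980701740946/0.9988533759465663 = 0.8984282295924291
cn(u+v) = (cn u·cn v − sn u·sn v·dn u·dn v)/D = -0.4386168832679191/0.9988533759465663 = -0.4391203892686076
dn(u+v) = (dn u·dn v − m·sn u·sn v·cn u·cn v)/D = 0.9914084354858504/0.9988533759465663 = 0.9925465131920281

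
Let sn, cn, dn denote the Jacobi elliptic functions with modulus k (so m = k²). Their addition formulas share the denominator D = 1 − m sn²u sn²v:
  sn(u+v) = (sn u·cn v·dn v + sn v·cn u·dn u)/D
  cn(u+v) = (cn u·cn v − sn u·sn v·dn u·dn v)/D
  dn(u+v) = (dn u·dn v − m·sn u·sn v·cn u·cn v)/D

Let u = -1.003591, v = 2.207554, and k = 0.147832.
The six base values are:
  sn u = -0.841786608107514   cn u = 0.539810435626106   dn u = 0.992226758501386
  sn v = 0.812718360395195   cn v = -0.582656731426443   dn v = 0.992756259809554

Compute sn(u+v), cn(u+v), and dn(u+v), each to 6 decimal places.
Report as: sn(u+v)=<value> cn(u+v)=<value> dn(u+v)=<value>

m = k² = 0.021854300224
D = 1 − m·sn²u·sn²v = 0.9897712851477016
sn(u+v) = (sn u·cn v·dn v + sn v·cn u·dn u)/D = 0.9222234007544643/0.9897712851477016 = 0.9317540472159109
cn(u+v) = (cn u·cn v − sn u·sn v·dn u·dn v)/D = 0.359376120525284/0.9897712851477016 = 0.3630900652686192
dn(u+v) = (dn u·dn v − m·sn u·sn v·cn u·cn v)/D = 0.9803367798669862/0.9897712851477016 = 0.9904679945536029

sn(u+v)=0.931754 cn(u+v)=0.363090 dn(u+v)=0.990468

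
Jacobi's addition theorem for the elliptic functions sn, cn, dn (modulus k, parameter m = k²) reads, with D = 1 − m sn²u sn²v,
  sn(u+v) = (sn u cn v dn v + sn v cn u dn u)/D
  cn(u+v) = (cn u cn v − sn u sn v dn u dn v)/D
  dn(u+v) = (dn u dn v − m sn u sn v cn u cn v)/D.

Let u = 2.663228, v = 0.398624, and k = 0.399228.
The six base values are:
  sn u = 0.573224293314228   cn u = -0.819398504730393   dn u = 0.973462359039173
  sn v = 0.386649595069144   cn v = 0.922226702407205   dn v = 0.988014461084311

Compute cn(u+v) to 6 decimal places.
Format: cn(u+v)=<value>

m = k² = 0.159382995984
D = 1 − m·sn²u·sn²v = 0.9921706396762918
cn(u+v) = (cn u·cn v − sn u·sn v·dn u·dn v)/D = -0.9688404577299786/0.9921706396762918 = -0.9764857162534813

cn(u+v)=-0.976486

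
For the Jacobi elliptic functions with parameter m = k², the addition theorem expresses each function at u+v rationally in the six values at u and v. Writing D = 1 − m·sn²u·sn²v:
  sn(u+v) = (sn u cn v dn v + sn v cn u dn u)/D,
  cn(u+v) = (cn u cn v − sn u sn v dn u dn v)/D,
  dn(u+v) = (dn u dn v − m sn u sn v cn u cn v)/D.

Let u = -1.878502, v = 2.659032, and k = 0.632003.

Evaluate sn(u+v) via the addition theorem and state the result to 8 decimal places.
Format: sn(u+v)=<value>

sn u = -0.9969111051419583, cn u = -0.07853819736051563, dn u = 0.7765539117458653
sn v = 0.7544475006939114, cn v = -0.6563603954358539, dn v = 0.8790047116683741
m = k² = 0.399427792009
D = 1 − m·sn²u·sn²v = 0.7740516388408904
sn(u+v) = (sn u·cn v·dn v + sn v·cn u·dn u)/D = 0.5291486536075959/0.7740516388408904 = 0.6836089829871991

sn(u+v)=0.68360898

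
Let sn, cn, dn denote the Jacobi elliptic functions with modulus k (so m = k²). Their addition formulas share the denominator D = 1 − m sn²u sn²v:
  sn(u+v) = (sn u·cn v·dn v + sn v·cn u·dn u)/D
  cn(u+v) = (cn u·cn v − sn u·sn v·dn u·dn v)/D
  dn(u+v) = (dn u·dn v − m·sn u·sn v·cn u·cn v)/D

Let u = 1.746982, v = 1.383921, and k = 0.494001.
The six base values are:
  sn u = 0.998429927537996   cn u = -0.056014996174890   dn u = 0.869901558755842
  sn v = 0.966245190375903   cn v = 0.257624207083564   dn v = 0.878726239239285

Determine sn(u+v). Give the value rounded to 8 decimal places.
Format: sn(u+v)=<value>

m = k² = 0.244036988001
D = 1 − m·sn²u·sn²v = 0.7728746931089124
sn(u+v) = (sn u·cn v·dn v + sn v·cn u·dn u)/D = 0.1789429719133115/0.7728746931089124 = 0.2315290868090244

sn(u+v)=0.23152909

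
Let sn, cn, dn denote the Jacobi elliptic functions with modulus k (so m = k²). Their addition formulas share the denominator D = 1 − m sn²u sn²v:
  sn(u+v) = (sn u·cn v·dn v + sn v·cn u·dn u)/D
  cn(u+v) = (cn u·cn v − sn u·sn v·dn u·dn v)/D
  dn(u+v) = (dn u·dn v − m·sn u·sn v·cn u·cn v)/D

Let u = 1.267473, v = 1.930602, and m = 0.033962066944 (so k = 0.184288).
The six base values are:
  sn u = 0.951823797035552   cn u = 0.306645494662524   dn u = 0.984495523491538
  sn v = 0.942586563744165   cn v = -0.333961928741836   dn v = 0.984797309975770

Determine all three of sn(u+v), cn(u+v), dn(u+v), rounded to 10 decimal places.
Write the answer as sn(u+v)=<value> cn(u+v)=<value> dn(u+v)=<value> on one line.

m = k² = 0.033962066944
D = 1 − m·sn²u·sn²v = 0.9726630712763395
sn(u+v) = (sn u·cn v·dn v + sn v·cn u·dn u)/D = -0.02848187734227443/0.9726630712763395 = -0.02928236733085814
cn(u+v) = (cn u·cn v − sn u·sn v·dn u·dn v)/D = -0.9722459734489936/0.9726630712763395 = -0.9995711795382561
dn(u+v) = (dn u·dn v − m·sn u·sn v·cn u·cn v)/D = 0.9726489087061262/0.9726630712763395 = 0.9999854393873567

sn(u+v)=-0.0292823673 cn(u+v)=-0.9995711795 dn(u+v)=0.9999854394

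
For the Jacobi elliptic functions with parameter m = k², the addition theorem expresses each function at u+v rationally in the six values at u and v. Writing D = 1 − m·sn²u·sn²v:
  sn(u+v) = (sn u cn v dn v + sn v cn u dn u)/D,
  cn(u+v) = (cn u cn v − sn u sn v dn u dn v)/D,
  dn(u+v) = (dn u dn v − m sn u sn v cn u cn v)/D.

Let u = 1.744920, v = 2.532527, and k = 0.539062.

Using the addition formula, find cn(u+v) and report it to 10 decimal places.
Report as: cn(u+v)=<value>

sn u = 0.9995275569290001, cn u = -0.03073536952022072, dn u = 0.8424290282979231
sn v = 0.7551148345585342, cn v = -0.6555925461974362, dn v = 0.9134042230996254
m = k² = 0.290587839844
D = 1 − m·sn²u·sn²v = 0.8344637985531012
cn(u+v) = (cn u·cn v − sn u·sn v·dn u·dn v)/D = -0.5606200383594069/0.8344637985531012 = -0.6718326658765554

cn(u+v)=-0.6718326659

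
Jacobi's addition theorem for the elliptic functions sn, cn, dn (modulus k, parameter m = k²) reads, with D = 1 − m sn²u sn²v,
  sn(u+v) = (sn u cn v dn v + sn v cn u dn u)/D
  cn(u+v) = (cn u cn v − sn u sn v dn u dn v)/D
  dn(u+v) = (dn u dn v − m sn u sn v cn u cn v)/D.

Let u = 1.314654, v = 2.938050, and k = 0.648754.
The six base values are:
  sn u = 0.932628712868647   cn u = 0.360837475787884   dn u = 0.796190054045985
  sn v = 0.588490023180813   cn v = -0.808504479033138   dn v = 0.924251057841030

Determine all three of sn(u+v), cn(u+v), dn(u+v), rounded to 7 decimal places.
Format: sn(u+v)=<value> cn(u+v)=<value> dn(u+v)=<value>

m = k² = 0.420881752516
D = 1 − m·sn²u·sn²v = 0.8732185045570494
sn(u+v) = (sn u·cn v·dn v + sn v·cn u·dn u)/D = -0.5278468121271742/0.8732185045570494 = -0.6044842263104936
cn(u+v) = (cn u·cn v − sn u·sn v·dn u·dn v)/D = -0.6956208016067586/0.8732185045570494 = -0.7966171101236804
dn(u+v) = (dn u·dn v − m·sn u·sn v·cn u·cn v)/D = 0.8032705228340435/0.8732185045570494 = 0.9198963588632517

sn(u+v)=-0.6044842 cn(u+v)=-0.7966171 dn(u+v)=0.9198964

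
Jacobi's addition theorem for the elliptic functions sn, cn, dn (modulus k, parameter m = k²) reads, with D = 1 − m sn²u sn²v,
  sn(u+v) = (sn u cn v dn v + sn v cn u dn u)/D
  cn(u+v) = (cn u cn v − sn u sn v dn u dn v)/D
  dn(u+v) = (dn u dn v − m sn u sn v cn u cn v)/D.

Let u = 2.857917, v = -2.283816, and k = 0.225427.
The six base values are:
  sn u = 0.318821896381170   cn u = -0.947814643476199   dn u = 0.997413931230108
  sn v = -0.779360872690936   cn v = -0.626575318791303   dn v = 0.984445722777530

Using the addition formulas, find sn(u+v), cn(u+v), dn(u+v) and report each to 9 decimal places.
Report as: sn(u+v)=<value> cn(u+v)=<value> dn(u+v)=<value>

sn(u+v)=0.541820597 cn(u+v)=0.840494164 dn(u+v)=0.992512760

m = k² = 0.050817332329
D = 1 − m·sn²u·sn²v = 0.9968624883917536
sn(u+v) = (sn u·cn v·dn v + sn v·cn u·dn u)/D = 0.5401206287736697/0.9968624883917536 = 0.5418205971869307
cn(u+v) = (cn u·cn v − sn u·sn v·dn u·dn v)/D = 0.8378571042461445/0.9968624883917536 = 0.8404941644437502
dn(u+v) = (dn u·dn v − m·sn u·sn v·cn u·cn v)/D = 0.9893987393770653/0.9968624883917536 = 0.9925127596818999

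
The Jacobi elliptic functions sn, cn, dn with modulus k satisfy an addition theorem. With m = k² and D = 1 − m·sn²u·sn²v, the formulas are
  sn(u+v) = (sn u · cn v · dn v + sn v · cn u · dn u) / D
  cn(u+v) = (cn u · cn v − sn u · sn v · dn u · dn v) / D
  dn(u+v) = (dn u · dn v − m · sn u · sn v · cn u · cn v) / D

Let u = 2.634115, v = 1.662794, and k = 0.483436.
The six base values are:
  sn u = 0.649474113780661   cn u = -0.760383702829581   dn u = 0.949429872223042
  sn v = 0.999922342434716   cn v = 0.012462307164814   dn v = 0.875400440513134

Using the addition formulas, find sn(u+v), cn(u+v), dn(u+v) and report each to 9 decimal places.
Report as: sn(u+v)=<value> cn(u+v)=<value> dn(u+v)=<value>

m = k² = 0.233710366096
D = 1 − m·sn²u·sn²v = 0.901432393093678
sn(u+v) = (sn u·cn v·dn v + sn v·cn u·dn u)/D = -0.7147894946063803/0.901432393093678 = -0.7929485340029249
cn(u+v) = (cn u·cn v − sn u·sn v·dn u·dn v)/D = -0.5492324987825745/0.901432393093678 = -0.609288619968084
dn(u+v) = (dn u·dn v − m·sn u·sn v·cn u·cn v)/D = 0.8325695881926638/0.901432393093678 = 0.9236073548847296

sn(u+v)=-0.792948534 cn(u+v)=-0.609288620 dn(u+v)=0.923607355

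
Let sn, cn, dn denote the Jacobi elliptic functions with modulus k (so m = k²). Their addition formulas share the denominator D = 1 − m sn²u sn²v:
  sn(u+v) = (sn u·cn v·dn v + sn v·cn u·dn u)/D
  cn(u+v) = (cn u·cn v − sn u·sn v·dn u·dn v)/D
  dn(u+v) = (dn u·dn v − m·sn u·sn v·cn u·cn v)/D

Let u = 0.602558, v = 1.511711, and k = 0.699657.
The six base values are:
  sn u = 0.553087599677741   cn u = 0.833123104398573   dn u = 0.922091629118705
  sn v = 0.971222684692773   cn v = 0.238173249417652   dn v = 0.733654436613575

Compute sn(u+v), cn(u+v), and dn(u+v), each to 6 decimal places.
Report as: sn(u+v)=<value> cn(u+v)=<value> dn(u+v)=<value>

m = k² = 0.489519917649
D = 1 − m·sn²u·sn²v = 0.8587475967583379
sn(u+v) = (sn u·cn v·dn v + sn v·cn u·dn u)/D = 0.8427534422135495/0.8587475967583379 = 0.9813750226432489
cn(u+v) = (cn u·cn v − sn u·sn v·dn u·dn v)/D = -0.1649668772070155/0.8587475967583379 = -0.1921017046565769
dn(u+v) = (dn u·dn v − m·sn u·sn v·cn u·cn v)/D = 0.624318874377331/0.8587475967583379 = 0.7270109130250316

sn(u+v)=0.981375 cn(u+v)=-0.192102 dn(u+v)=0.727011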